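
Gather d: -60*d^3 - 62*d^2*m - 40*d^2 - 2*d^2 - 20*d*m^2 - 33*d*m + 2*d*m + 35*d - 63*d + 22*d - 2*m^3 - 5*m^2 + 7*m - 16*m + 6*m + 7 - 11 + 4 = -60*d^3 + d^2*(-62*m - 42) + d*(-20*m^2 - 31*m - 6) - 2*m^3 - 5*m^2 - 3*m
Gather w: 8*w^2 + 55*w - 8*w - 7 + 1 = 8*w^2 + 47*w - 6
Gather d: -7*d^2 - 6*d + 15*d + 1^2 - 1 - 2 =-7*d^2 + 9*d - 2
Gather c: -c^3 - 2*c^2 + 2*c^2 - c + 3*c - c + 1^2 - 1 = -c^3 + c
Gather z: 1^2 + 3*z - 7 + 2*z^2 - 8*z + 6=2*z^2 - 5*z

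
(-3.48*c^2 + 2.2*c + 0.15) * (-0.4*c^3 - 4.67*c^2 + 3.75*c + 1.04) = 1.392*c^5 + 15.3716*c^4 - 23.384*c^3 + 3.9303*c^2 + 2.8505*c + 0.156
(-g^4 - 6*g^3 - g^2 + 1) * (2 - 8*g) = 8*g^5 + 46*g^4 - 4*g^3 - 2*g^2 - 8*g + 2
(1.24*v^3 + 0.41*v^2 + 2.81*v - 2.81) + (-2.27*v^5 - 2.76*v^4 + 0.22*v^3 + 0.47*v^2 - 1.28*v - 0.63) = -2.27*v^5 - 2.76*v^4 + 1.46*v^3 + 0.88*v^2 + 1.53*v - 3.44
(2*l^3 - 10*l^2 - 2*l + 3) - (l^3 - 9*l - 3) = l^3 - 10*l^2 + 7*l + 6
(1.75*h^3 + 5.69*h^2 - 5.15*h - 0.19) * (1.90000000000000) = 3.325*h^3 + 10.811*h^2 - 9.785*h - 0.361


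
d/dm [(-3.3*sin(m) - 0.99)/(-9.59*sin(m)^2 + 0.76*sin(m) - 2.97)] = (-31.647*sin(m)^2 - 18.9882*sin(m) + 10.5534)*cos(m)/(91.9681*sin(m)^4 - 14.5768*sin(m)^3 + 57.5422*sin(m)^2 - 4.5144*sin(m) + 8.8209)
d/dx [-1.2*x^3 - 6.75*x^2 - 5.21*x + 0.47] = -3.6*x^2 - 13.5*x - 5.21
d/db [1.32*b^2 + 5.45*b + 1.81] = 2.64*b + 5.45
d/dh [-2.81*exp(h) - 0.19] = -2.81*exp(h)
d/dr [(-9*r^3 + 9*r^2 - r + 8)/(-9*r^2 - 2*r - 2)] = 9*(9*r^4 + 4*r^3 + 3*r^2 + 12*r + 2)/(81*r^4 + 36*r^3 + 40*r^2 + 8*r + 4)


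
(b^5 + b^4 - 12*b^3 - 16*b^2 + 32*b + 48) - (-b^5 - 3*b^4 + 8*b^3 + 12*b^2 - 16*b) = 2*b^5 + 4*b^4 - 20*b^3 - 28*b^2 + 48*b + 48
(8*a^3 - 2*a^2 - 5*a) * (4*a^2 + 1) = 32*a^5 - 8*a^4 - 12*a^3 - 2*a^2 - 5*a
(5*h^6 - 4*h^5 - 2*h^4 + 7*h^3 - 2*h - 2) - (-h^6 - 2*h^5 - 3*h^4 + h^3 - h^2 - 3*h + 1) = 6*h^6 - 2*h^5 + h^4 + 6*h^3 + h^2 + h - 3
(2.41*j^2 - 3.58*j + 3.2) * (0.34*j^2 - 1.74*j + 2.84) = 0.8194*j^4 - 5.4106*j^3 + 14.1616*j^2 - 15.7352*j + 9.088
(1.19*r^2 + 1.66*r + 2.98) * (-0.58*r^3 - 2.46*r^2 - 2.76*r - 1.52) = -0.6902*r^5 - 3.8902*r^4 - 9.0964*r^3 - 13.7212*r^2 - 10.748*r - 4.5296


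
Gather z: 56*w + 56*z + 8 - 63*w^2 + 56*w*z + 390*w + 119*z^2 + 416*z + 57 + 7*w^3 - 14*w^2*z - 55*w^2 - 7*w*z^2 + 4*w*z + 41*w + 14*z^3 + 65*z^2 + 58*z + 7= 7*w^3 - 118*w^2 + 487*w + 14*z^3 + z^2*(184 - 7*w) + z*(-14*w^2 + 60*w + 530) + 72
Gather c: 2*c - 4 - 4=2*c - 8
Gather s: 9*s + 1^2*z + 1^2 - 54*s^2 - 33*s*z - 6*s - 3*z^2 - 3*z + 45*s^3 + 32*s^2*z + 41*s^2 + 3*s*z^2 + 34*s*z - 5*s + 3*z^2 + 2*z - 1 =45*s^3 + s^2*(32*z - 13) + s*(3*z^2 + z - 2)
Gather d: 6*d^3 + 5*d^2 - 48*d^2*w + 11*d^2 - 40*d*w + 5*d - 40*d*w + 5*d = 6*d^3 + d^2*(16 - 48*w) + d*(10 - 80*w)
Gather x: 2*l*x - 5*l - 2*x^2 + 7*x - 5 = -5*l - 2*x^2 + x*(2*l + 7) - 5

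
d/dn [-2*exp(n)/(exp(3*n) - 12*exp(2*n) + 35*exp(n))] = 4*(exp(n) - 6)*exp(n)/(exp(2*n) - 12*exp(n) + 35)^2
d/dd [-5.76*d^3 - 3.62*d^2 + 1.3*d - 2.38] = -17.28*d^2 - 7.24*d + 1.3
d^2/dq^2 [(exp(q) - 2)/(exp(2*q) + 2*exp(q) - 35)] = (exp(4*q) - 10*exp(3*q) + 198*exp(2*q) - 218*exp(q) + 1085)*exp(q)/(exp(6*q) + 6*exp(5*q) - 93*exp(4*q) - 412*exp(3*q) + 3255*exp(2*q) + 7350*exp(q) - 42875)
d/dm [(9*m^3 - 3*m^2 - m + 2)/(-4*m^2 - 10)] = (-18*m^4 - 137*m^2 + 38*m + 5)/(2*(4*m^4 + 20*m^2 + 25))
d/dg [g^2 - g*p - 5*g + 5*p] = 2*g - p - 5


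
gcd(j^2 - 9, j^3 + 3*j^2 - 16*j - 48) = j + 3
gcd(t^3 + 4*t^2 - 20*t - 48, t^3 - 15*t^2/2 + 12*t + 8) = t - 4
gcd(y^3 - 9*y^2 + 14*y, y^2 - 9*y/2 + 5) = y - 2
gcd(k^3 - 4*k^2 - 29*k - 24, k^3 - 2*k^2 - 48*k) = k - 8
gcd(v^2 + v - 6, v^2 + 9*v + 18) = v + 3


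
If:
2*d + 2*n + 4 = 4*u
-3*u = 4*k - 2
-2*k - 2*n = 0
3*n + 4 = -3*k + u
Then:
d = 7/2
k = -5/2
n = 5/2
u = 4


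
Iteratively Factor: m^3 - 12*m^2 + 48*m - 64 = (m - 4)*(m^2 - 8*m + 16) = (m - 4)^2*(m - 4)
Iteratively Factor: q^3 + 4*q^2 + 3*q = (q + 1)*(q^2 + 3*q) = q*(q + 1)*(q + 3)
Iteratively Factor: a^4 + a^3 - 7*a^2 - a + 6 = (a + 1)*(a^3 - 7*a + 6) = (a - 1)*(a + 1)*(a^2 + a - 6) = (a - 2)*(a - 1)*(a + 1)*(a + 3)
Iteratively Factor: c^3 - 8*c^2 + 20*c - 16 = (c - 4)*(c^2 - 4*c + 4) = (c - 4)*(c - 2)*(c - 2)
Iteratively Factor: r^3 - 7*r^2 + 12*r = (r)*(r^2 - 7*r + 12) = r*(r - 4)*(r - 3)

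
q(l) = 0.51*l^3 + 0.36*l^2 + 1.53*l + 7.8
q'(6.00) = 60.93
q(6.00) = 140.10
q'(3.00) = 17.46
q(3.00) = 29.40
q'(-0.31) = 1.45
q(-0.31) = 7.35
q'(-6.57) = 62.84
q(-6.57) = -131.35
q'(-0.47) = 1.53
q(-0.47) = 7.11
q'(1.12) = 4.26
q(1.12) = 10.68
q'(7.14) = 84.67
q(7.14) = 222.71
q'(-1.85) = 5.43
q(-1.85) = 2.97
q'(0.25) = 1.81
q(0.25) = 8.21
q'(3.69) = 25.02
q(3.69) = 43.97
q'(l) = 1.53*l^2 + 0.72*l + 1.53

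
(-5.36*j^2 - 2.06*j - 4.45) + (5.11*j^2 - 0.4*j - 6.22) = -0.25*j^2 - 2.46*j - 10.67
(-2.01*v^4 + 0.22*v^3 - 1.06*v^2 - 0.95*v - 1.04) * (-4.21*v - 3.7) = 8.4621*v^5 + 6.5108*v^4 + 3.6486*v^3 + 7.9215*v^2 + 7.8934*v + 3.848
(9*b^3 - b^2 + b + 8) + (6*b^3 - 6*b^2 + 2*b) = 15*b^3 - 7*b^2 + 3*b + 8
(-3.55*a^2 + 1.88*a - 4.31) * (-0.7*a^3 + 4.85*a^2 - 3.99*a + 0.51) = 2.485*a^5 - 18.5335*a^4 + 26.2995*a^3 - 30.2152*a^2 + 18.1557*a - 2.1981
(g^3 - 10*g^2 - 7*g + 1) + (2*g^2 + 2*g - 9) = g^3 - 8*g^2 - 5*g - 8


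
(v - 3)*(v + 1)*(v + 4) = v^3 + 2*v^2 - 11*v - 12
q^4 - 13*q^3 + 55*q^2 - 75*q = q*(q - 5)^2*(q - 3)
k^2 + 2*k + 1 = (k + 1)^2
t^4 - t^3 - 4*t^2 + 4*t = t*(t - 2)*(t - 1)*(t + 2)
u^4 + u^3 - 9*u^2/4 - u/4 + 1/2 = (u - 1)*(u - 1/2)*(u + 1/2)*(u + 2)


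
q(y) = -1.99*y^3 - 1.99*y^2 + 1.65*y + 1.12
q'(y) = -5.97*y^2 - 3.98*y + 1.65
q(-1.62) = 1.68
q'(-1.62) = -7.57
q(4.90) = -272.70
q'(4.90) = -161.19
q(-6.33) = 415.67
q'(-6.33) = -212.37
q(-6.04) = 357.05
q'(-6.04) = -192.11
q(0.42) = 1.31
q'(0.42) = -1.07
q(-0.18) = 0.77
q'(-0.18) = 2.17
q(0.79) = 0.20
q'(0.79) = -5.22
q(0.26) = 1.38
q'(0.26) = 0.21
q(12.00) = -3704.36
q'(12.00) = -905.79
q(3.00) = -65.57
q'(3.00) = -64.02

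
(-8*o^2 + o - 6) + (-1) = -8*o^2 + o - 7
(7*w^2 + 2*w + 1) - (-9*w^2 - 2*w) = 16*w^2 + 4*w + 1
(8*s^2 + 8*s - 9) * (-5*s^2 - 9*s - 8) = -40*s^4 - 112*s^3 - 91*s^2 + 17*s + 72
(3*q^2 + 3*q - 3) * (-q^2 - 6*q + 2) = -3*q^4 - 21*q^3 - 9*q^2 + 24*q - 6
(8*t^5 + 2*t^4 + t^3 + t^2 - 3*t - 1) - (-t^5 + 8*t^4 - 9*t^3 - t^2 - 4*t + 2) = 9*t^5 - 6*t^4 + 10*t^3 + 2*t^2 + t - 3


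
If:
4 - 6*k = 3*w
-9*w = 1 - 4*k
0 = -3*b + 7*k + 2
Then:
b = 45/22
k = 13/22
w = 5/33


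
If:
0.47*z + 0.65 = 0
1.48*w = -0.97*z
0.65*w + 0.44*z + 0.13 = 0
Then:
No Solution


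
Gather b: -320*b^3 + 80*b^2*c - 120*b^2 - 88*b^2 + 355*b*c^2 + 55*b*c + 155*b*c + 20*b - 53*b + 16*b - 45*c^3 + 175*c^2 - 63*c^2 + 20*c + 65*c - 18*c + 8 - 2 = -320*b^3 + b^2*(80*c - 208) + b*(355*c^2 + 210*c - 17) - 45*c^3 + 112*c^2 + 67*c + 6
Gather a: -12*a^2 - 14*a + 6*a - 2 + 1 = -12*a^2 - 8*a - 1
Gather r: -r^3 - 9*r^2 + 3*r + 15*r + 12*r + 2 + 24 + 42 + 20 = -r^3 - 9*r^2 + 30*r + 88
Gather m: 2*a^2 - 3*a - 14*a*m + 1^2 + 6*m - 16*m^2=2*a^2 - 3*a - 16*m^2 + m*(6 - 14*a) + 1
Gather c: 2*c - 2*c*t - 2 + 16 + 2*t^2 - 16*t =c*(2 - 2*t) + 2*t^2 - 16*t + 14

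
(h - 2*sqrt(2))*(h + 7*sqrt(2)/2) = h^2 + 3*sqrt(2)*h/2 - 14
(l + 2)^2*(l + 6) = l^3 + 10*l^2 + 28*l + 24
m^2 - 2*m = m*(m - 2)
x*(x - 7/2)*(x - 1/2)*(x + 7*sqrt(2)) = x^4 - 4*x^3 + 7*sqrt(2)*x^3 - 28*sqrt(2)*x^2 + 7*x^2/4 + 49*sqrt(2)*x/4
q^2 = q^2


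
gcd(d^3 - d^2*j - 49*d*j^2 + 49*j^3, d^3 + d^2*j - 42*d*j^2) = d + 7*j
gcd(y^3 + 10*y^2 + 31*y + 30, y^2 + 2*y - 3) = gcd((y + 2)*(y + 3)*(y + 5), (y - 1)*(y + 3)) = y + 3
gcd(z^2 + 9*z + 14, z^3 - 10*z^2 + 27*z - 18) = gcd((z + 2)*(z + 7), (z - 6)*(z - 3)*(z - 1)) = 1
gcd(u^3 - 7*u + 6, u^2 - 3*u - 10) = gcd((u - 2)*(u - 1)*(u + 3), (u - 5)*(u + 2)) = 1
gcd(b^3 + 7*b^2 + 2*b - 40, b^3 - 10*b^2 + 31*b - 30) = b - 2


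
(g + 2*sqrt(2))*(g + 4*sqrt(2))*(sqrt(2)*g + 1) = sqrt(2)*g^3 + 13*g^2 + 22*sqrt(2)*g + 16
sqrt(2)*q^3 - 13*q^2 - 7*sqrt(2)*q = q*(q - 7*sqrt(2))*(sqrt(2)*q + 1)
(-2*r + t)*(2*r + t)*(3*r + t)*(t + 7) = -12*r^3*t - 84*r^3 - 4*r^2*t^2 - 28*r^2*t + 3*r*t^3 + 21*r*t^2 + t^4 + 7*t^3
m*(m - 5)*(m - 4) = m^3 - 9*m^2 + 20*m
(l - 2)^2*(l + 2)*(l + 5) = l^4 + 3*l^3 - 14*l^2 - 12*l + 40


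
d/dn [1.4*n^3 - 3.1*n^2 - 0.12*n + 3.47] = 4.2*n^2 - 6.2*n - 0.12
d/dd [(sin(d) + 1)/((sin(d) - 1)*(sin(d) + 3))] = (-2*sin(d) + cos(d)^2 - 6)*cos(d)/((sin(d) - 1)^2*(sin(d) + 3)^2)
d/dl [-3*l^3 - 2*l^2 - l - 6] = -9*l^2 - 4*l - 1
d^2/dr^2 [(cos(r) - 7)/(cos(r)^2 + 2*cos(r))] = (8*(cos(r) - 7)*(cos(r) + 1)^2*sin(r)^2 - (cos(r) + 2)^2*cos(r)^3 + (cos(r) + 2)*(-14*cos(r) - 11*cos(2*r) + 2*cos(3*r) - 1)*cos(r))/((cos(r) + 2)^3*cos(r)^3)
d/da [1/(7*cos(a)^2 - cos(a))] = (-sin(a)/cos(a)^2 + 14*tan(a))/(7*cos(a) - 1)^2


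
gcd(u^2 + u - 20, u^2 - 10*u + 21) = 1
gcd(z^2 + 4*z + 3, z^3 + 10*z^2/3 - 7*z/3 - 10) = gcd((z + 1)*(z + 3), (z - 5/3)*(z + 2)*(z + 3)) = z + 3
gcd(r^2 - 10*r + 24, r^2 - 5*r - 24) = 1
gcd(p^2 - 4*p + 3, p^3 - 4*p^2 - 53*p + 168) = p - 3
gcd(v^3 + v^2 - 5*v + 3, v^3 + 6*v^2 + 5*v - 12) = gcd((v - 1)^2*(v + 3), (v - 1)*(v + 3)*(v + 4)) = v^2 + 2*v - 3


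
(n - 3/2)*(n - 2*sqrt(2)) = n^2 - 2*sqrt(2)*n - 3*n/2 + 3*sqrt(2)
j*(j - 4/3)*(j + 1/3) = j^3 - j^2 - 4*j/9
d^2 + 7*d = d*(d + 7)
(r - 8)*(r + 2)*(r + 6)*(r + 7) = r^4 + 7*r^3 - 52*r^2 - 460*r - 672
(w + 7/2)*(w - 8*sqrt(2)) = w^2 - 8*sqrt(2)*w + 7*w/2 - 28*sqrt(2)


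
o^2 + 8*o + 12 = (o + 2)*(o + 6)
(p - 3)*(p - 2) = p^2 - 5*p + 6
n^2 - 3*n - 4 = (n - 4)*(n + 1)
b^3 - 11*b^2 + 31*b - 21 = (b - 7)*(b - 3)*(b - 1)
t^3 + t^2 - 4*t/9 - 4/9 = (t - 2/3)*(t + 2/3)*(t + 1)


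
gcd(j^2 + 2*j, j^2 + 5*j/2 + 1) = j + 2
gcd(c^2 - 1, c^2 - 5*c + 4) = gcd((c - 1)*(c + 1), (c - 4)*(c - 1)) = c - 1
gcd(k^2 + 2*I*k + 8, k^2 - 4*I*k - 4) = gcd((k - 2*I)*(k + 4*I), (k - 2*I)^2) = k - 2*I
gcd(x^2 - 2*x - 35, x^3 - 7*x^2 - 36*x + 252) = x - 7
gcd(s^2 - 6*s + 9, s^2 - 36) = 1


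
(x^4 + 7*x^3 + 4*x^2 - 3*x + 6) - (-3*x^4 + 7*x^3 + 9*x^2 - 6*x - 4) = 4*x^4 - 5*x^2 + 3*x + 10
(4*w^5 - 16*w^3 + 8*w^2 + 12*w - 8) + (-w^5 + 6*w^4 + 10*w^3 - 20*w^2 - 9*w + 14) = 3*w^5 + 6*w^4 - 6*w^3 - 12*w^2 + 3*w + 6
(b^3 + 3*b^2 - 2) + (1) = b^3 + 3*b^2 - 1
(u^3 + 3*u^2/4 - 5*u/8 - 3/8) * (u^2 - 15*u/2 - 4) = u^5 - 27*u^4/4 - 41*u^3/4 + 21*u^2/16 + 85*u/16 + 3/2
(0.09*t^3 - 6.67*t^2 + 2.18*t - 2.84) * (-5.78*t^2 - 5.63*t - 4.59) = -0.5202*t^5 + 38.0459*t^4 + 24.5386*t^3 + 34.7571*t^2 + 5.983*t + 13.0356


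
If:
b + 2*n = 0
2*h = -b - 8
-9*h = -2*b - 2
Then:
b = -76/13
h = -14/13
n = 38/13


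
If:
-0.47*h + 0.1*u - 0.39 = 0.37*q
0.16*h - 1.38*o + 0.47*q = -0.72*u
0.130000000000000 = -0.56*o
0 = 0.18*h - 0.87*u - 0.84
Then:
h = -3.79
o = -0.23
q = 3.29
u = -1.75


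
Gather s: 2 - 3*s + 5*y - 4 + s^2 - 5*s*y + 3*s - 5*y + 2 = s^2 - 5*s*y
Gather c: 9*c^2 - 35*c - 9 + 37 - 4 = 9*c^2 - 35*c + 24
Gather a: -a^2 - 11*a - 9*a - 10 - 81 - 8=-a^2 - 20*a - 99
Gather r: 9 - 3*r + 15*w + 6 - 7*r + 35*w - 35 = -10*r + 50*w - 20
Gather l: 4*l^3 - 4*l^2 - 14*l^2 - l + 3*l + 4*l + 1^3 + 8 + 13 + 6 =4*l^3 - 18*l^2 + 6*l + 28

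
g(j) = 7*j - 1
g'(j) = 7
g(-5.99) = -42.93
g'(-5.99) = 7.00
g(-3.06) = -22.42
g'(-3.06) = 7.00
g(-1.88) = -14.16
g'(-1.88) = 7.00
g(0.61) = 3.27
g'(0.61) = 7.00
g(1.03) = 6.21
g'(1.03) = 7.00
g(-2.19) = -16.33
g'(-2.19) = 7.00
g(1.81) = 11.67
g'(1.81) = 7.00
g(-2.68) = -19.76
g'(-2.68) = 7.00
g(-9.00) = -64.00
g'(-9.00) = 7.00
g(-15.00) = -106.00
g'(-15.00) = 7.00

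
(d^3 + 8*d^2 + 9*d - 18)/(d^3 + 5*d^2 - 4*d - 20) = (d^3 + 8*d^2 + 9*d - 18)/(d^3 + 5*d^2 - 4*d - 20)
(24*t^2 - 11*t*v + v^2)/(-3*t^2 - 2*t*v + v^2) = (-8*t + v)/(t + v)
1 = 1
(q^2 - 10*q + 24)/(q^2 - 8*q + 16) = (q - 6)/(q - 4)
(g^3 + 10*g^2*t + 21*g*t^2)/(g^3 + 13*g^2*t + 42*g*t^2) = (g + 3*t)/(g + 6*t)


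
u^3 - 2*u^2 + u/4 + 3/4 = (u - 3/2)*(u - 1)*(u + 1/2)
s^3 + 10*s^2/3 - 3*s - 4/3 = (s - 1)*(s + 1/3)*(s + 4)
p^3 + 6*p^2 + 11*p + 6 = (p + 1)*(p + 2)*(p + 3)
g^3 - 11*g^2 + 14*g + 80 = (g - 8)*(g - 5)*(g + 2)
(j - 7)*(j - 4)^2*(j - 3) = j^4 - 18*j^3 + 117*j^2 - 328*j + 336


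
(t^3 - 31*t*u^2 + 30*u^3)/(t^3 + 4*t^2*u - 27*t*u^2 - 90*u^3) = (t - u)/(t + 3*u)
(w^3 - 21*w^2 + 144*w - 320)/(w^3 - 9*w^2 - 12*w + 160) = (w - 8)/(w + 4)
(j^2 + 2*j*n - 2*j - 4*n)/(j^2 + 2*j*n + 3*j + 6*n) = (j - 2)/(j + 3)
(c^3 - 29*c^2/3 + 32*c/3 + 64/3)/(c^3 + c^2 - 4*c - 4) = (3*c^2 - 32*c + 64)/(3*(c^2 - 4))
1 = 1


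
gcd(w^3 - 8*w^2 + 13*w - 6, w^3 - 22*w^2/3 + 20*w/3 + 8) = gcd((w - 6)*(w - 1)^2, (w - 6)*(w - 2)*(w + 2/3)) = w - 6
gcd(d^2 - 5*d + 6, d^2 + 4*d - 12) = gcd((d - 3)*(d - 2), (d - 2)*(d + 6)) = d - 2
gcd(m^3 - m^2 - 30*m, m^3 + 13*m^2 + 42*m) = m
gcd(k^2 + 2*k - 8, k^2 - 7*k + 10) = k - 2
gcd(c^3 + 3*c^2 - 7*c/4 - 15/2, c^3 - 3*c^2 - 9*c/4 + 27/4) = c - 3/2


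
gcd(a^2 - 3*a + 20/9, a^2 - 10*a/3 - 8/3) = 1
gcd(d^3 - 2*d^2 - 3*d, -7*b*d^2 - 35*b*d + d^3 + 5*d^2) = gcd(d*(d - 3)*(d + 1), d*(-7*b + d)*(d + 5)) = d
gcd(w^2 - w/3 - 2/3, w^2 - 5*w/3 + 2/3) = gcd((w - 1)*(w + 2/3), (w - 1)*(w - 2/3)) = w - 1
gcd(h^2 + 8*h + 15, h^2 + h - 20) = h + 5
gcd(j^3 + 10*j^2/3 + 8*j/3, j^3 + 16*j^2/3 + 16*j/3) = j^2 + 4*j/3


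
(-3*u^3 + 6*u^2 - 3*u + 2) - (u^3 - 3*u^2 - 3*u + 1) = -4*u^3 + 9*u^2 + 1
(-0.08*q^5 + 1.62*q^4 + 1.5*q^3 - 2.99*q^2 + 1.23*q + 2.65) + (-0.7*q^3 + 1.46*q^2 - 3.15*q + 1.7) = -0.08*q^5 + 1.62*q^4 + 0.8*q^3 - 1.53*q^2 - 1.92*q + 4.35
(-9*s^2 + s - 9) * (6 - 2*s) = 18*s^3 - 56*s^2 + 24*s - 54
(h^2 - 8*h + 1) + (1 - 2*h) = h^2 - 10*h + 2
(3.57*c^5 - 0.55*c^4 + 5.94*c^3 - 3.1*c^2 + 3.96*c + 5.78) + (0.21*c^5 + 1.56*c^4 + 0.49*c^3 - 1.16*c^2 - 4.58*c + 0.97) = 3.78*c^5 + 1.01*c^4 + 6.43*c^3 - 4.26*c^2 - 0.62*c + 6.75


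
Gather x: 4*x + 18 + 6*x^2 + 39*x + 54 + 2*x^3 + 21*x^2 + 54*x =2*x^3 + 27*x^2 + 97*x + 72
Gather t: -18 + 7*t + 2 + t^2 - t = t^2 + 6*t - 16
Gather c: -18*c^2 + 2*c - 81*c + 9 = -18*c^2 - 79*c + 9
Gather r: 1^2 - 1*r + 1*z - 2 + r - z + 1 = 0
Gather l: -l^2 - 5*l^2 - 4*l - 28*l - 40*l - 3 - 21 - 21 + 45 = -6*l^2 - 72*l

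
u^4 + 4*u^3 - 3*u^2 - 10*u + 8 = (u - 1)^2*(u + 2)*(u + 4)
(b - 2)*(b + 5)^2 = b^3 + 8*b^2 + 5*b - 50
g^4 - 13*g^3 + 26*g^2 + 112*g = g*(g - 8)*(g - 7)*(g + 2)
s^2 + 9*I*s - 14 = (s + 2*I)*(s + 7*I)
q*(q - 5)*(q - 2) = q^3 - 7*q^2 + 10*q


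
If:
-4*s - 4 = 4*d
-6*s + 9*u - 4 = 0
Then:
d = -3*u/2 - 1/3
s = 3*u/2 - 2/3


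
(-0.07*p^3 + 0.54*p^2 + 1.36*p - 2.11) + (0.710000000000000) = -0.07*p^3 + 0.54*p^2 + 1.36*p - 1.4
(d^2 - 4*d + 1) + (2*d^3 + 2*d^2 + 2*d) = 2*d^3 + 3*d^2 - 2*d + 1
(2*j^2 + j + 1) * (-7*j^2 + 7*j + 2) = -14*j^4 + 7*j^3 + 4*j^2 + 9*j + 2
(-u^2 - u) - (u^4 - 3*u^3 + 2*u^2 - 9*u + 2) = -u^4 + 3*u^3 - 3*u^2 + 8*u - 2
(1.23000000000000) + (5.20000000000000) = 6.43000000000000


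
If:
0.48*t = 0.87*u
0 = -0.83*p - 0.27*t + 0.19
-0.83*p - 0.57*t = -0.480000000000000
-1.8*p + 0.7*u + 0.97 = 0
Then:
No Solution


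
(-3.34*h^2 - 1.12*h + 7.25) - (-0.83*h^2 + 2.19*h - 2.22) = -2.51*h^2 - 3.31*h + 9.47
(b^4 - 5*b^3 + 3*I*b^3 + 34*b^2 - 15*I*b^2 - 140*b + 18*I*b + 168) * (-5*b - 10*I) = -5*b^5 + 25*b^4 - 25*I*b^4 - 140*b^3 + 125*I*b^3 + 550*b^2 - 430*I*b^2 - 660*b + 1400*I*b - 1680*I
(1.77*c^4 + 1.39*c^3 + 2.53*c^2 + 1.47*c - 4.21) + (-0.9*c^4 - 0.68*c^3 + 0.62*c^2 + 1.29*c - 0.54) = 0.87*c^4 + 0.71*c^3 + 3.15*c^2 + 2.76*c - 4.75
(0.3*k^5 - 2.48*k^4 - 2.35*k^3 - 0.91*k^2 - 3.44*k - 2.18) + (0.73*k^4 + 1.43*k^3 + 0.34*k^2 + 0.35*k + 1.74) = 0.3*k^5 - 1.75*k^4 - 0.92*k^3 - 0.57*k^2 - 3.09*k - 0.44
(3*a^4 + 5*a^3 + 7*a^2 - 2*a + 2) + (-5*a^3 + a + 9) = 3*a^4 + 7*a^2 - a + 11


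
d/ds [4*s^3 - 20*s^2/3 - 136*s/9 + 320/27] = 12*s^2 - 40*s/3 - 136/9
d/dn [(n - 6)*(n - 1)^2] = (n - 1)*(3*n - 13)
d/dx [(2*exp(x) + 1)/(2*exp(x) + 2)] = 1/(8*cosh(x/2)^2)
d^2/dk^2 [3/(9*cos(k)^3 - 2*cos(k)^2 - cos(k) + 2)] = 3*((23*cos(k) - 16*cos(2*k) + 81*cos(3*k))*(9*cos(k)^3 - 2*cos(k)^2 - cos(k) + 2)/4 + 2*(-27*cos(k)^2 + 4*cos(k) + 1)^2*sin(k)^2)/(9*cos(k)^3 - 2*cos(k)^2 - cos(k) + 2)^3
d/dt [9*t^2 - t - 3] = 18*t - 1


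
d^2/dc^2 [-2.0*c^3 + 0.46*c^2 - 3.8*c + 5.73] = 0.92 - 12.0*c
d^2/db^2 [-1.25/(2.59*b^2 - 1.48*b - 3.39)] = (-16.77025*b^2 + 9.583*b + 1.25*(5.18*b - 1.48)*(10.36*b - 2.96) + 21.95025)/(-2.59*b^2 + 1.48*b + 3.39)^3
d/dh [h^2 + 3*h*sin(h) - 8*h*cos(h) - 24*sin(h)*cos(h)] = 8*h*sin(h) + 3*h*cos(h) + 2*h + 3*sin(h) - 8*cos(h) - 24*cos(2*h)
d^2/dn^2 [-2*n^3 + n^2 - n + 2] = 2 - 12*n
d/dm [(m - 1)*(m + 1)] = 2*m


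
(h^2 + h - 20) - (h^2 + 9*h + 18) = -8*h - 38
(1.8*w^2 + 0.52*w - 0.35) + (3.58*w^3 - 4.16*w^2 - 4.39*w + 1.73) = 3.58*w^3 - 2.36*w^2 - 3.87*w + 1.38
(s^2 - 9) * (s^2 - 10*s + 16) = s^4 - 10*s^3 + 7*s^2 + 90*s - 144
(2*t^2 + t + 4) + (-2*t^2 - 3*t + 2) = 6 - 2*t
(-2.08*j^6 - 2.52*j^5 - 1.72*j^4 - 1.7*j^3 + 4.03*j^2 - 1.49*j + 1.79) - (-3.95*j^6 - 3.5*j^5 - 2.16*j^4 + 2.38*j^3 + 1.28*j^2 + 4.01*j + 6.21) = 1.87*j^6 + 0.98*j^5 + 0.44*j^4 - 4.08*j^3 + 2.75*j^2 - 5.5*j - 4.42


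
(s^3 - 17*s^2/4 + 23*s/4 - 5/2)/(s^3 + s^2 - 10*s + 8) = (s - 5/4)/(s + 4)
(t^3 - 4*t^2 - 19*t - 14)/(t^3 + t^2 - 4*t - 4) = (t - 7)/(t - 2)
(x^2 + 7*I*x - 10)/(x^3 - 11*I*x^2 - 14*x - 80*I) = (x + 5*I)/(x^2 - 13*I*x - 40)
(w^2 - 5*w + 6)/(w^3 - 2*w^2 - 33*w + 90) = (w - 2)/(w^2 + w - 30)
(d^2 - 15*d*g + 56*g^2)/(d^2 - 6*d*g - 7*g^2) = (d - 8*g)/(d + g)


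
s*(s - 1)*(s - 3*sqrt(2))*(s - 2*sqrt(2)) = s^4 - 5*sqrt(2)*s^3 - s^3 + 5*sqrt(2)*s^2 + 12*s^2 - 12*s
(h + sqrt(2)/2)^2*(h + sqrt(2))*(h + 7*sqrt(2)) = h^4 + 9*sqrt(2)*h^3 + 61*h^2/2 + 18*sqrt(2)*h + 7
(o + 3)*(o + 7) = o^2 + 10*o + 21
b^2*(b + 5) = b^3 + 5*b^2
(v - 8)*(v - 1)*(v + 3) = v^3 - 6*v^2 - 19*v + 24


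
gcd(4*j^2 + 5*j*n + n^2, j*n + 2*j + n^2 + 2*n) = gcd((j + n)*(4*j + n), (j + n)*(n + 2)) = j + n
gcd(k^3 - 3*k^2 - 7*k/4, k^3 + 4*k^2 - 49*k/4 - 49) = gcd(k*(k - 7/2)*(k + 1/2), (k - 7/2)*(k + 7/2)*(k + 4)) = k - 7/2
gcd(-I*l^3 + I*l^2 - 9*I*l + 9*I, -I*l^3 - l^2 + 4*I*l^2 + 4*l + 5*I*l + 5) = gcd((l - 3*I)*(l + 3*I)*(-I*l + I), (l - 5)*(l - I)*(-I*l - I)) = 1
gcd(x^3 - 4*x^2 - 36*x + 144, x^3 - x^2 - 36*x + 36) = x^2 - 36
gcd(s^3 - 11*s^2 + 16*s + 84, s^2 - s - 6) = s + 2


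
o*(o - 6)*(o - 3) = o^3 - 9*o^2 + 18*o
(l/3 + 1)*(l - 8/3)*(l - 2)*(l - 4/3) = l^4/3 - l^3 - 58*l^2/27 + 248*l/27 - 64/9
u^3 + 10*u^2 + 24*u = u*(u + 4)*(u + 6)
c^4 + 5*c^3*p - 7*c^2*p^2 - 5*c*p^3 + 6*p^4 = (c - p)^2*(c + p)*(c + 6*p)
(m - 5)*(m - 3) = m^2 - 8*m + 15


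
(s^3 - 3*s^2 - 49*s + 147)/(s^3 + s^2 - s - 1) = (s^3 - 3*s^2 - 49*s + 147)/(s^3 + s^2 - s - 1)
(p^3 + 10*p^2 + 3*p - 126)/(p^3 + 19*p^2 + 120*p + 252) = (p - 3)/(p + 6)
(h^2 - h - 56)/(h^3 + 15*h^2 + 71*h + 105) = (h - 8)/(h^2 + 8*h + 15)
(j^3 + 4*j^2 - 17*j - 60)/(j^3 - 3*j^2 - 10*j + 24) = (j + 5)/(j - 2)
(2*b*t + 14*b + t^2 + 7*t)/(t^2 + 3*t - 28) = (2*b + t)/(t - 4)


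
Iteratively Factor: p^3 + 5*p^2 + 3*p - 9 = (p + 3)*(p^2 + 2*p - 3) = (p + 3)^2*(p - 1)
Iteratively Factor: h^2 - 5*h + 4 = (h - 1)*(h - 4)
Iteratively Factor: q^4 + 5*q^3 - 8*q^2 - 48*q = (q - 3)*(q^3 + 8*q^2 + 16*q) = q*(q - 3)*(q^2 + 8*q + 16) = q*(q - 3)*(q + 4)*(q + 4)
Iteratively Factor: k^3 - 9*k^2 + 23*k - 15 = (k - 5)*(k^2 - 4*k + 3) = (k - 5)*(k - 1)*(k - 3)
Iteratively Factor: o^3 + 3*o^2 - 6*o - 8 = (o + 4)*(o^2 - o - 2) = (o - 2)*(o + 4)*(o + 1)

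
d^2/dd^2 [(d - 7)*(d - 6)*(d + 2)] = 6*d - 22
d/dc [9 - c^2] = -2*c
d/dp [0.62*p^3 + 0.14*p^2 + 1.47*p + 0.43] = 1.86*p^2 + 0.28*p + 1.47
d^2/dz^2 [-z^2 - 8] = -2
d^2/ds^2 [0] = 0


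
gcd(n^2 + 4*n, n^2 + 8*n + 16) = n + 4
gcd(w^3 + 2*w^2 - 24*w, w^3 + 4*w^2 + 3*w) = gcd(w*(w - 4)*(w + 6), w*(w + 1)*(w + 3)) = w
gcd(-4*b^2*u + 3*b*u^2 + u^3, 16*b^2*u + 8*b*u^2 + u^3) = 4*b*u + u^2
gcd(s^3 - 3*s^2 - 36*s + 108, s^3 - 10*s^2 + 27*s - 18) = s^2 - 9*s + 18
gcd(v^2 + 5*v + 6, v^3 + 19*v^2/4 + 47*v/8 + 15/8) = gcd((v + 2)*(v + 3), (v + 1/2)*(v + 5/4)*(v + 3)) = v + 3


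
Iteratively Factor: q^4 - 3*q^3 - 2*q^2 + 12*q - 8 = (q - 1)*(q^3 - 2*q^2 - 4*q + 8) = (q - 2)*(q - 1)*(q^2 - 4) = (q - 2)*(q - 1)*(q + 2)*(q - 2)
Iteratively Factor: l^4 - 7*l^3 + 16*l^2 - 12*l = (l - 2)*(l^3 - 5*l^2 + 6*l) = (l - 3)*(l - 2)*(l^2 - 2*l) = (l - 3)*(l - 2)^2*(l)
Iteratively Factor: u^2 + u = (u)*(u + 1)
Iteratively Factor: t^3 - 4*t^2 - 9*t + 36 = (t + 3)*(t^2 - 7*t + 12) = (t - 3)*(t + 3)*(t - 4)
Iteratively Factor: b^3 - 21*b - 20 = (b - 5)*(b^2 + 5*b + 4) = (b - 5)*(b + 1)*(b + 4)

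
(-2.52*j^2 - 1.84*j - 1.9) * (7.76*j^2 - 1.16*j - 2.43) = -19.5552*j^4 - 11.3552*j^3 - 6.486*j^2 + 6.6752*j + 4.617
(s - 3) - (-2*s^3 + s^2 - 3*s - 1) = 2*s^3 - s^2 + 4*s - 2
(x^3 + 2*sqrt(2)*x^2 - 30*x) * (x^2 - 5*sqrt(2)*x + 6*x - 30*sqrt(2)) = x^5 - 3*sqrt(2)*x^4 + 6*x^4 - 50*x^3 - 18*sqrt(2)*x^3 - 300*x^2 + 150*sqrt(2)*x^2 + 900*sqrt(2)*x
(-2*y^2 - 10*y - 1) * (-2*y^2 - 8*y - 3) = 4*y^4 + 36*y^3 + 88*y^2 + 38*y + 3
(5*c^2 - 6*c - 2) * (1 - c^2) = -5*c^4 + 6*c^3 + 7*c^2 - 6*c - 2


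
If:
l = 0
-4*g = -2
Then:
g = 1/2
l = 0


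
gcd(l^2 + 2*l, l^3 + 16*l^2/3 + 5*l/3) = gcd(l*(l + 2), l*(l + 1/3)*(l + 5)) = l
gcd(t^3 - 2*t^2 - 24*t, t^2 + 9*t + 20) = t + 4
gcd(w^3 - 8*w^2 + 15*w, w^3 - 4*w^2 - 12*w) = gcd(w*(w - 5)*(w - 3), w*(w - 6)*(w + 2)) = w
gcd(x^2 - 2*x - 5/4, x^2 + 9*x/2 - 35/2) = x - 5/2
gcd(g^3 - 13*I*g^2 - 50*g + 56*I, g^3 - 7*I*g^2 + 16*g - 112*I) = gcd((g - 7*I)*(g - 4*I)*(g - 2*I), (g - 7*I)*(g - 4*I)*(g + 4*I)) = g^2 - 11*I*g - 28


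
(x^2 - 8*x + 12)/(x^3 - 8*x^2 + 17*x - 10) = (x - 6)/(x^2 - 6*x + 5)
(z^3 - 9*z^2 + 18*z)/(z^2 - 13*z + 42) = z*(z - 3)/(z - 7)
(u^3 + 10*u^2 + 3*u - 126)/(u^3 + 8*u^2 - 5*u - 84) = (u + 6)/(u + 4)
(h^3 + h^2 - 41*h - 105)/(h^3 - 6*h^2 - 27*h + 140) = (h + 3)/(h - 4)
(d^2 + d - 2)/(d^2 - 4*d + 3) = (d + 2)/(d - 3)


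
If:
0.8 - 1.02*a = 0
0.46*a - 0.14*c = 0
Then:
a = 0.78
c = 2.58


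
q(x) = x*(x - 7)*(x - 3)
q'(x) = x*(x - 7) + x*(x - 3) + (x - 7)*(x - 3)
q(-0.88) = -26.91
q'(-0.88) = 40.92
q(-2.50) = -130.62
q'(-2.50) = 89.75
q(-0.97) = -30.69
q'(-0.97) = 43.22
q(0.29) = 5.27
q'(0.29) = 15.45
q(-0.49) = -12.81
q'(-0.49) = 31.52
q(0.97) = 11.87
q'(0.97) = 4.42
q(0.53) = 8.47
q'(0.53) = 11.24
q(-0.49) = -12.81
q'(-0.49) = 31.52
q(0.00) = 0.00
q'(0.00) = 21.00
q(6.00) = -18.00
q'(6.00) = 9.00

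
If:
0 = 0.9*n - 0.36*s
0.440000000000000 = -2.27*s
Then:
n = -0.08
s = -0.19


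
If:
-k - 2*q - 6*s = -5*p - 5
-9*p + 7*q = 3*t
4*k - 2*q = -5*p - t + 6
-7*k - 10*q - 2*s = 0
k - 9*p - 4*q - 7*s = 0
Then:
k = 5534/3427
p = -27/3427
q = -4560/3427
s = 3431/3427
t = -10559/3427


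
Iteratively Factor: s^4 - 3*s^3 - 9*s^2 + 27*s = (s - 3)*(s^3 - 9*s) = s*(s - 3)*(s^2 - 9) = s*(s - 3)^2*(s + 3)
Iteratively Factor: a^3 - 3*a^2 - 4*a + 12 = (a + 2)*(a^2 - 5*a + 6) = (a - 3)*(a + 2)*(a - 2)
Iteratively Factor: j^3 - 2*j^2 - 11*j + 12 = (j - 4)*(j^2 + 2*j - 3) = (j - 4)*(j + 3)*(j - 1)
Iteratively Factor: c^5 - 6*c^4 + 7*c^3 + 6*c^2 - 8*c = (c - 4)*(c^4 - 2*c^3 - c^2 + 2*c) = (c - 4)*(c + 1)*(c^3 - 3*c^2 + 2*c) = (c - 4)*(c - 2)*(c + 1)*(c^2 - c) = (c - 4)*(c - 2)*(c - 1)*(c + 1)*(c)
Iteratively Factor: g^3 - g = (g)*(g^2 - 1) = g*(g - 1)*(g + 1)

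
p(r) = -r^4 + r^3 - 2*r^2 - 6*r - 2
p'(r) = -4*r^3 + 3*r^2 - 4*r - 6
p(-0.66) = 0.61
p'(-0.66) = -0.90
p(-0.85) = 0.52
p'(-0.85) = 2.02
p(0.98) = -9.78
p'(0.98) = -10.80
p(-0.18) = -0.99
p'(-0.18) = -5.16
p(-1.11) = -0.69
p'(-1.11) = 7.61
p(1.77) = -23.16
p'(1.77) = -25.86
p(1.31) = -13.99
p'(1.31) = -15.08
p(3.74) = -195.75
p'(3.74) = -188.25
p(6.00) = -1190.00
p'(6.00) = -786.00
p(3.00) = -92.00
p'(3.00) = -99.00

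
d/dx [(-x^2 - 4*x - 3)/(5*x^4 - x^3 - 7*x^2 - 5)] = (-x*(-20*x^2 + 3*x + 14)*(x^2 + 4*x + 3) + 2*(x + 2)*(-5*x^4 + x^3 + 7*x^2 + 5))/(-5*x^4 + x^3 + 7*x^2 + 5)^2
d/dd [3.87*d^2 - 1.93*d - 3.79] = 7.74*d - 1.93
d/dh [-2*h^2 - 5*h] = -4*h - 5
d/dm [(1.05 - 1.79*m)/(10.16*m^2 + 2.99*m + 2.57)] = (18.1864*m^2 - 21.336*m - 7.7398)/(103.2256*m^4 + 60.7568*m^3 + 61.1625*m^2 + 15.3686*m + 6.6049)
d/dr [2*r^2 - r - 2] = 4*r - 1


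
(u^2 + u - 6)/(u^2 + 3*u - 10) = (u + 3)/(u + 5)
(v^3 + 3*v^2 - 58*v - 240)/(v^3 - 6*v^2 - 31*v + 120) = (v + 6)/(v - 3)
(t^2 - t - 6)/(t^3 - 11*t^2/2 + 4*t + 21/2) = 2*(t + 2)/(2*t^2 - 5*t - 7)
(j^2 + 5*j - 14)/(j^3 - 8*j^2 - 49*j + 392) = (j - 2)/(j^2 - 15*j + 56)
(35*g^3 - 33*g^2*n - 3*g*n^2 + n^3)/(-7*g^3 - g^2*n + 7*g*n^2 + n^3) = (-35*g^2 - 2*g*n + n^2)/(7*g^2 + 8*g*n + n^2)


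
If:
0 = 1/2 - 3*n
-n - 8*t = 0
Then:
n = 1/6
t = -1/48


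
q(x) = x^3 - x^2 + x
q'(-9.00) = 262.00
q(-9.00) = -819.00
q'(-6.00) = 121.00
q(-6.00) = -258.00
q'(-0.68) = 3.75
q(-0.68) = -1.46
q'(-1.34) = 9.07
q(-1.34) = -5.54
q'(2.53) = 15.14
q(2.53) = 12.32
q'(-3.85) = 53.17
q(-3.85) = -75.74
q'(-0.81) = 4.59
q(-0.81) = -2.00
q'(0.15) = 0.77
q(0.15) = 0.13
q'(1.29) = 3.41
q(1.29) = 1.77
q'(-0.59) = 3.22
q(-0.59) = -1.14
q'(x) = 3*x^2 - 2*x + 1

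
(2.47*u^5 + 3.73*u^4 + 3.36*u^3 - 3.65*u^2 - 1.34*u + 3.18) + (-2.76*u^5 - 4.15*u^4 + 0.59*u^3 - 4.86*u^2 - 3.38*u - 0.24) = -0.29*u^5 - 0.42*u^4 + 3.95*u^3 - 8.51*u^2 - 4.72*u + 2.94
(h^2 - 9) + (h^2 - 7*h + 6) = 2*h^2 - 7*h - 3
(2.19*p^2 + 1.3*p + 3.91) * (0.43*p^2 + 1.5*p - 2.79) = 0.9417*p^4 + 3.844*p^3 - 2.4788*p^2 + 2.238*p - 10.9089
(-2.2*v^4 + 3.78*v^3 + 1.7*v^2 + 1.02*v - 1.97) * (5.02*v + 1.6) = -11.044*v^5 + 15.4556*v^4 + 14.582*v^3 + 7.8404*v^2 - 8.2574*v - 3.152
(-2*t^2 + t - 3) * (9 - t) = 2*t^3 - 19*t^2 + 12*t - 27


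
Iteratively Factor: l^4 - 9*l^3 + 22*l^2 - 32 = (l - 2)*(l^3 - 7*l^2 + 8*l + 16) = (l - 2)*(l + 1)*(l^2 - 8*l + 16) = (l - 4)*(l - 2)*(l + 1)*(l - 4)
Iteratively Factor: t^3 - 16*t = (t - 4)*(t^2 + 4*t) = (t - 4)*(t + 4)*(t)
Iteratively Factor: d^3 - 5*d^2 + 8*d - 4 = (d - 2)*(d^2 - 3*d + 2) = (d - 2)^2*(d - 1)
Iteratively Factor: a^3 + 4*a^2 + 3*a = (a + 3)*(a^2 + a) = (a + 1)*(a + 3)*(a)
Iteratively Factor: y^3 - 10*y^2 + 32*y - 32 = (y - 4)*(y^2 - 6*y + 8) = (y - 4)^2*(y - 2)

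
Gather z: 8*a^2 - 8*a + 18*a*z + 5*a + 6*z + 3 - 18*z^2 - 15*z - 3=8*a^2 - 3*a - 18*z^2 + z*(18*a - 9)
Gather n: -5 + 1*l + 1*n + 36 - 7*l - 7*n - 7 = -6*l - 6*n + 24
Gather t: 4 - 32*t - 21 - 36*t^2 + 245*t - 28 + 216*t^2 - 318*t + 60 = 180*t^2 - 105*t + 15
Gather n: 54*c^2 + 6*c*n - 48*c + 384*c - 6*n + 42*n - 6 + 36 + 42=54*c^2 + 336*c + n*(6*c + 36) + 72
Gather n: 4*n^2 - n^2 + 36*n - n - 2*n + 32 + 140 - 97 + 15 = 3*n^2 + 33*n + 90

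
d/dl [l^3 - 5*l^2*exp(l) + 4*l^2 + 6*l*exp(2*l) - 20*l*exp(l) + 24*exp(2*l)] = -5*l^2*exp(l) + 3*l^2 + 12*l*exp(2*l) - 30*l*exp(l) + 8*l + 54*exp(2*l) - 20*exp(l)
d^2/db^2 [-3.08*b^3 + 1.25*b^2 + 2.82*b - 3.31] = 2.5 - 18.48*b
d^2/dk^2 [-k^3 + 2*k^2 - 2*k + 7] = 4 - 6*k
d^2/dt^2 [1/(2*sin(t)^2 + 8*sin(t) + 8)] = (2*sin(t) + cos(2*t) + 2)/(sin(t) + 2)^4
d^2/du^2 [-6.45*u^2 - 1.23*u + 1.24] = -12.9000000000000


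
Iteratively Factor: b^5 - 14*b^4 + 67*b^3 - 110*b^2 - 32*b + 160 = (b - 4)*(b^4 - 10*b^3 + 27*b^2 - 2*b - 40) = (b - 5)*(b - 4)*(b^3 - 5*b^2 + 2*b + 8) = (b - 5)*(b - 4)*(b - 2)*(b^2 - 3*b - 4) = (b - 5)*(b - 4)^2*(b - 2)*(b + 1)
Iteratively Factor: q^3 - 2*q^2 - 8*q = (q)*(q^2 - 2*q - 8) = q*(q + 2)*(q - 4)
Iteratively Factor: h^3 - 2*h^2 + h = (h - 1)*(h^2 - h) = (h - 1)^2*(h)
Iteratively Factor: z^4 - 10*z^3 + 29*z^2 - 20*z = (z - 1)*(z^3 - 9*z^2 + 20*z) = (z - 4)*(z - 1)*(z^2 - 5*z) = z*(z - 4)*(z - 1)*(z - 5)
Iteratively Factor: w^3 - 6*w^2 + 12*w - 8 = (w - 2)*(w^2 - 4*w + 4) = (w - 2)^2*(w - 2)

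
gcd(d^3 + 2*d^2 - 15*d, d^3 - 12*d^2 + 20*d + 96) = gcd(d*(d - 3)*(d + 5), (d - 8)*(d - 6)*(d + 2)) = 1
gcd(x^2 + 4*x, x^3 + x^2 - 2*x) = x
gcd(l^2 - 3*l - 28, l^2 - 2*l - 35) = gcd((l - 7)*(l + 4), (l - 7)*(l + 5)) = l - 7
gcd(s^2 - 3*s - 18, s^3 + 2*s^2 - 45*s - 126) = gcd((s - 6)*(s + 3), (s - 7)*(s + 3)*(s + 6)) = s + 3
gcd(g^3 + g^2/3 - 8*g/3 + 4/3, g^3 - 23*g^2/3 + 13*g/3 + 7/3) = g - 1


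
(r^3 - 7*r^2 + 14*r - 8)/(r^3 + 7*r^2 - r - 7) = (r^2 - 6*r + 8)/(r^2 + 8*r + 7)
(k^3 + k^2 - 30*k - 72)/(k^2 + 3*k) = k - 2 - 24/k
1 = 1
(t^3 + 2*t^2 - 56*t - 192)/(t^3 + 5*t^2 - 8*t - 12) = (t^2 - 4*t - 32)/(t^2 - t - 2)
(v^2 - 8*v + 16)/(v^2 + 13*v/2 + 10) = 2*(v^2 - 8*v + 16)/(2*v^2 + 13*v + 20)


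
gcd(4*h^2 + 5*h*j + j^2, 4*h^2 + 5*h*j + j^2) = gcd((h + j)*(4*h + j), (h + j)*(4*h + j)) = 4*h^2 + 5*h*j + j^2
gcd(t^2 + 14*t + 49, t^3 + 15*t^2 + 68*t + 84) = t + 7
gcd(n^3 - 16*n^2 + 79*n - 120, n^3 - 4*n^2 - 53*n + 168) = n^2 - 11*n + 24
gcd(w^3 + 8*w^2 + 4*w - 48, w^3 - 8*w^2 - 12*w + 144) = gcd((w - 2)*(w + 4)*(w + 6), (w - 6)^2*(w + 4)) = w + 4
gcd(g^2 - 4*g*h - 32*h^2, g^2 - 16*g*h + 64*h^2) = g - 8*h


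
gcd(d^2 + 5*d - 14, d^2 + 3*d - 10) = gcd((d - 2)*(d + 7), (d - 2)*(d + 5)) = d - 2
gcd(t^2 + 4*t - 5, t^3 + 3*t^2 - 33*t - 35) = 1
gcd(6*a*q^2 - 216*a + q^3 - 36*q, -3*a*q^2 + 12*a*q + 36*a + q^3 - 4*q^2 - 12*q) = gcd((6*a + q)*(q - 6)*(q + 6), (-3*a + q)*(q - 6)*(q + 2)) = q - 6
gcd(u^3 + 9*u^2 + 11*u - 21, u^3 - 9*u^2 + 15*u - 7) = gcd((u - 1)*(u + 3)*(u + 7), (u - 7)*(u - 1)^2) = u - 1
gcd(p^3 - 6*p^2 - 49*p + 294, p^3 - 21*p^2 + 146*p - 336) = p^2 - 13*p + 42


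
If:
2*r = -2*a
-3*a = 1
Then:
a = -1/3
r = 1/3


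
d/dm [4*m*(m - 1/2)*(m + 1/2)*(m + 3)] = 16*m^3 + 36*m^2 - 2*m - 3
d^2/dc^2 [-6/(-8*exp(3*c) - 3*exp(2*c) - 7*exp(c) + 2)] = 6*(2*(24*exp(2*c) + 6*exp(c) + 7)^2*exp(c) - (72*exp(2*c) + 12*exp(c) + 7)*(8*exp(3*c) + 3*exp(2*c) + 7*exp(c) - 2))*exp(c)/(8*exp(3*c) + 3*exp(2*c) + 7*exp(c) - 2)^3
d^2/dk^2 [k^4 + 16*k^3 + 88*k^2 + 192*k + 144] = 12*k^2 + 96*k + 176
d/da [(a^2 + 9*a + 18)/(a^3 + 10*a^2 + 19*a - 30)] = (-a^2 - 6*a - 17)/(a^4 + 8*a^3 + 6*a^2 - 40*a + 25)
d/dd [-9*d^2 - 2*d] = -18*d - 2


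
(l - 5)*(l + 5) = l^2 - 25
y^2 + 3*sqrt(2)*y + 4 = (y + sqrt(2))*(y + 2*sqrt(2))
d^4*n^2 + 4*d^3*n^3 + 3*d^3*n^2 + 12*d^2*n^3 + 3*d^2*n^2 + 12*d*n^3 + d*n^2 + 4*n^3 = (d + 1)*(d + 4*n)*(d*n + n)^2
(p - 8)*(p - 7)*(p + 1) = p^3 - 14*p^2 + 41*p + 56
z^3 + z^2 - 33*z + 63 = (z - 3)^2*(z + 7)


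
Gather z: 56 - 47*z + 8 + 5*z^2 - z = 5*z^2 - 48*z + 64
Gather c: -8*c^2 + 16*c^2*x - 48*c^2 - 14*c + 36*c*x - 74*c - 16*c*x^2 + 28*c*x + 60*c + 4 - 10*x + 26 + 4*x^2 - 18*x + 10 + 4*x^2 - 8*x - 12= c^2*(16*x - 56) + c*(-16*x^2 + 64*x - 28) + 8*x^2 - 36*x + 28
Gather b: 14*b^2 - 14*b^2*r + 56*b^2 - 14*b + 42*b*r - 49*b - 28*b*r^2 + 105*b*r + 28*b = b^2*(70 - 14*r) + b*(-28*r^2 + 147*r - 35)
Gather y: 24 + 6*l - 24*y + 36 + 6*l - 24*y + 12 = 12*l - 48*y + 72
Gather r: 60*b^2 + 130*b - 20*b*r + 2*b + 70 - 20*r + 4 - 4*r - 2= 60*b^2 + 132*b + r*(-20*b - 24) + 72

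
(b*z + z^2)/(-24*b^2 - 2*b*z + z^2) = z*(b + z)/(-24*b^2 - 2*b*z + z^2)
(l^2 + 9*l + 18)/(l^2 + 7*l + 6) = (l + 3)/(l + 1)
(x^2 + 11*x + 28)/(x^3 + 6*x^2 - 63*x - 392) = (x + 4)/(x^2 - x - 56)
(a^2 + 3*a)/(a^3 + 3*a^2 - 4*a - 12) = a/(a^2 - 4)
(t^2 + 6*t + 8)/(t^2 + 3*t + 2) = (t + 4)/(t + 1)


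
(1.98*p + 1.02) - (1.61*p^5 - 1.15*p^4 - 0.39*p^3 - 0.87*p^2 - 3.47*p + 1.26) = -1.61*p^5 + 1.15*p^4 + 0.39*p^3 + 0.87*p^2 + 5.45*p - 0.24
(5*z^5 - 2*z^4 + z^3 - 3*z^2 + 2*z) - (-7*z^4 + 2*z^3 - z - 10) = 5*z^5 + 5*z^4 - z^3 - 3*z^2 + 3*z + 10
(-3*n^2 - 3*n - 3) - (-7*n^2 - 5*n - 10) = 4*n^2 + 2*n + 7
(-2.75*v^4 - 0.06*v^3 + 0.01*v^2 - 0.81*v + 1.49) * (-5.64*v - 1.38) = 15.51*v^5 + 4.1334*v^4 + 0.0264*v^3 + 4.5546*v^2 - 7.2858*v - 2.0562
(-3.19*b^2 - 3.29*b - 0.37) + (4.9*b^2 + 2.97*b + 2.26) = 1.71*b^2 - 0.32*b + 1.89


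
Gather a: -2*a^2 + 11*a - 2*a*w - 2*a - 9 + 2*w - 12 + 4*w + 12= -2*a^2 + a*(9 - 2*w) + 6*w - 9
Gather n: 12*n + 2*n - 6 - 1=14*n - 7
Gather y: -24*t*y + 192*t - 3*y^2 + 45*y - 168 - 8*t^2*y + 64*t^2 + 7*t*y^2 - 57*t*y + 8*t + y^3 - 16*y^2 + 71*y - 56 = 64*t^2 + 200*t + y^3 + y^2*(7*t - 19) + y*(-8*t^2 - 81*t + 116) - 224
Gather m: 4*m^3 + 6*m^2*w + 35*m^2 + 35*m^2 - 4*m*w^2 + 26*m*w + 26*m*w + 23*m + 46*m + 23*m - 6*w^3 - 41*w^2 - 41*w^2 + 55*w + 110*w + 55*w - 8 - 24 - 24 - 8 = 4*m^3 + m^2*(6*w + 70) + m*(-4*w^2 + 52*w + 92) - 6*w^3 - 82*w^2 + 220*w - 64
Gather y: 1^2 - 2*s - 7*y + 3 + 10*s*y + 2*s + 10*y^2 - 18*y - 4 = 10*y^2 + y*(10*s - 25)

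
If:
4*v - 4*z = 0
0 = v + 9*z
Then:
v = 0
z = 0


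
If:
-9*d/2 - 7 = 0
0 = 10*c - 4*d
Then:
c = -28/45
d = -14/9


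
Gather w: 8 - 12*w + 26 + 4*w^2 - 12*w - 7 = 4*w^2 - 24*w + 27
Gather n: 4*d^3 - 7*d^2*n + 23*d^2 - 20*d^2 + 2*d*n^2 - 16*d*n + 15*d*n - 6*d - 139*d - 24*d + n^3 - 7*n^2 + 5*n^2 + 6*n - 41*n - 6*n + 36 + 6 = 4*d^3 + 3*d^2 - 169*d + n^3 + n^2*(2*d - 2) + n*(-7*d^2 - d - 41) + 42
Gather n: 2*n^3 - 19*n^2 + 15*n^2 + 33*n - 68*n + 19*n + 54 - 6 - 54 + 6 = 2*n^3 - 4*n^2 - 16*n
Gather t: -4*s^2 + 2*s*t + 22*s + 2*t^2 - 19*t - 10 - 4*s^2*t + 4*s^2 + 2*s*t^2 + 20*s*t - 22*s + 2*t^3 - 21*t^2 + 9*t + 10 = 2*t^3 + t^2*(2*s - 19) + t*(-4*s^2 + 22*s - 10)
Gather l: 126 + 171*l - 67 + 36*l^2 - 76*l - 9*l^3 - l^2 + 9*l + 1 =-9*l^3 + 35*l^2 + 104*l + 60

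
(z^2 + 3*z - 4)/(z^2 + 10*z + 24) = (z - 1)/(z + 6)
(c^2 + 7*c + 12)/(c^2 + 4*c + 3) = (c + 4)/(c + 1)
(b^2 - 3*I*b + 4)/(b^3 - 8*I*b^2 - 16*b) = (b + I)/(b*(b - 4*I))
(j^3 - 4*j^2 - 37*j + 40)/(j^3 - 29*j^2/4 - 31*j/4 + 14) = 4*(j + 5)/(4*j + 7)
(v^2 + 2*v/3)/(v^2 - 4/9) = 3*v/(3*v - 2)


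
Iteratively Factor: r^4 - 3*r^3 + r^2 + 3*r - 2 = (r - 1)*(r^3 - 2*r^2 - r + 2) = (r - 2)*(r - 1)*(r^2 - 1) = (r - 2)*(r - 1)^2*(r + 1)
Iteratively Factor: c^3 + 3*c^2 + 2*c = (c)*(c^2 + 3*c + 2) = c*(c + 1)*(c + 2)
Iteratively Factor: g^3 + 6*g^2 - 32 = (g + 4)*(g^2 + 2*g - 8) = (g - 2)*(g + 4)*(g + 4)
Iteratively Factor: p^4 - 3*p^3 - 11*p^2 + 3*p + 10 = (p - 5)*(p^3 + 2*p^2 - p - 2) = (p - 5)*(p + 1)*(p^2 + p - 2) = (p - 5)*(p + 1)*(p + 2)*(p - 1)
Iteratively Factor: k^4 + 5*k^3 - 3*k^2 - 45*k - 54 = (k + 3)*(k^3 + 2*k^2 - 9*k - 18) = (k + 3)^2*(k^2 - k - 6) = (k - 3)*(k + 3)^2*(k + 2)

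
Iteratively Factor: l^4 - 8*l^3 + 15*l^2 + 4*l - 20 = (l - 2)*(l^3 - 6*l^2 + 3*l + 10) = (l - 5)*(l - 2)*(l^2 - l - 2) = (l - 5)*(l - 2)*(l + 1)*(l - 2)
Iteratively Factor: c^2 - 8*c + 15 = (c - 5)*(c - 3)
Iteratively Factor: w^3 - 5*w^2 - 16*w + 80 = (w + 4)*(w^2 - 9*w + 20) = (w - 4)*(w + 4)*(w - 5)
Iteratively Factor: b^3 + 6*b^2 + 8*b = (b)*(b^2 + 6*b + 8) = b*(b + 4)*(b + 2)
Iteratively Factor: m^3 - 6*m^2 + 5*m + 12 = (m - 3)*(m^2 - 3*m - 4) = (m - 4)*(m - 3)*(m + 1)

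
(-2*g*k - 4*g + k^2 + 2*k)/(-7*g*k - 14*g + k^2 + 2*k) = (2*g - k)/(7*g - k)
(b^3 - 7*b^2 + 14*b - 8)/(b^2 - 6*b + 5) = (b^2 - 6*b + 8)/(b - 5)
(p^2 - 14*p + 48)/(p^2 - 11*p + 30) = (p - 8)/(p - 5)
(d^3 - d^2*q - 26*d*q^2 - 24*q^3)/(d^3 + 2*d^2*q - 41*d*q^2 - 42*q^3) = (d + 4*q)/(d + 7*q)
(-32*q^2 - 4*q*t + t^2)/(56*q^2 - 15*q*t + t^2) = (-4*q - t)/(7*q - t)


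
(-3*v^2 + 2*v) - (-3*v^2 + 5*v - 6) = 6 - 3*v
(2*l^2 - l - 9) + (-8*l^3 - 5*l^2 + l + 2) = -8*l^3 - 3*l^2 - 7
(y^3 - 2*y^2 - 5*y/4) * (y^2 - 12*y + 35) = y^5 - 14*y^4 + 231*y^3/4 - 55*y^2 - 175*y/4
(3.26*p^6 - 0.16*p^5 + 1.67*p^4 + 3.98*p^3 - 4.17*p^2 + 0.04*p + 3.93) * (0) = 0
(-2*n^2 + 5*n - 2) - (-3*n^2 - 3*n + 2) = n^2 + 8*n - 4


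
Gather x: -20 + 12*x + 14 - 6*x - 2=6*x - 8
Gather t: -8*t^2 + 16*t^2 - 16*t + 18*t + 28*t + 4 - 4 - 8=8*t^2 + 30*t - 8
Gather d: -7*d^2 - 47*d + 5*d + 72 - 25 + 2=-7*d^2 - 42*d + 49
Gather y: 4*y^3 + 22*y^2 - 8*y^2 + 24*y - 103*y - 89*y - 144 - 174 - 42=4*y^3 + 14*y^2 - 168*y - 360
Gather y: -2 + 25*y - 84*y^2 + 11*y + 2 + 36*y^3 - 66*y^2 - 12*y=36*y^3 - 150*y^2 + 24*y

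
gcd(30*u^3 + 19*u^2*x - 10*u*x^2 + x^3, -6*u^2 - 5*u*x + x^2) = -6*u^2 - 5*u*x + x^2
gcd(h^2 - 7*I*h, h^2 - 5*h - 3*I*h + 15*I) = 1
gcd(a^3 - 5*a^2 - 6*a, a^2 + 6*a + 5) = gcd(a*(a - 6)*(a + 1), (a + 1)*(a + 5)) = a + 1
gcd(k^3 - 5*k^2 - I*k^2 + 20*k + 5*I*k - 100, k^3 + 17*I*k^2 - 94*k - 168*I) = k + 4*I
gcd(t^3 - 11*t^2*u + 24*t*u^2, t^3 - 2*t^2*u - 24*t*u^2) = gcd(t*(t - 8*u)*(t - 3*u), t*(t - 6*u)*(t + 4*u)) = t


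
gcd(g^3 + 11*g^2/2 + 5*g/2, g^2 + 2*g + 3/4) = g + 1/2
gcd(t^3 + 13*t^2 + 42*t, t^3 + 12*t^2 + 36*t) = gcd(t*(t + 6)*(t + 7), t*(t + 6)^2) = t^2 + 6*t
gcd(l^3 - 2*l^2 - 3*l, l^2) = l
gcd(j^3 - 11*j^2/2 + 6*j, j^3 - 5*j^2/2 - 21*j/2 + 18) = j^2 - 11*j/2 + 6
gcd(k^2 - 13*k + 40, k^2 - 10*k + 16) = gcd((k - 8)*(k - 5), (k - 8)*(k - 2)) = k - 8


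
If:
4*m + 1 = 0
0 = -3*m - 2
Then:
No Solution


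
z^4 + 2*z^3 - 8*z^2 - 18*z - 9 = (z - 3)*(z + 1)^2*(z + 3)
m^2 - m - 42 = (m - 7)*(m + 6)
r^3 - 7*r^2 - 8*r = r*(r - 8)*(r + 1)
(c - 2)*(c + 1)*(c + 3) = c^3 + 2*c^2 - 5*c - 6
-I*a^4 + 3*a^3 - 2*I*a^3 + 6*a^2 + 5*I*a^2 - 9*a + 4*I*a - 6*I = (a + 3)*(a + I)*(a + 2*I)*(-I*a + I)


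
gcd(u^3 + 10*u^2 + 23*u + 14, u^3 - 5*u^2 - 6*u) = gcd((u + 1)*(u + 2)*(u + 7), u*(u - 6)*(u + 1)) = u + 1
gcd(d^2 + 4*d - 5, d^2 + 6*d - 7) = d - 1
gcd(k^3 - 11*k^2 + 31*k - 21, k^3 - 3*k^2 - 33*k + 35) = k^2 - 8*k + 7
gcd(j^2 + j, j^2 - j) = j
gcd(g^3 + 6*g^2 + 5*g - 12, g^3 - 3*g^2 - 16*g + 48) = g + 4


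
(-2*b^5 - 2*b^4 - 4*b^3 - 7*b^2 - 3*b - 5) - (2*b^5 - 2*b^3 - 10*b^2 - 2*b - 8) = -4*b^5 - 2*b^4 - 2*b^3 + 3*b^2 - b + 3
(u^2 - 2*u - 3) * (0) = 0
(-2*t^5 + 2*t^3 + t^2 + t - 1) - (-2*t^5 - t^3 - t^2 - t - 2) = 3*t^3 + 2*t^2 + 2*t + 1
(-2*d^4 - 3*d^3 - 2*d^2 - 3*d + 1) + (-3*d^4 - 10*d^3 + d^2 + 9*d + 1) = -5*d^4 - 13*d^3 - d^2 + 6*d + 2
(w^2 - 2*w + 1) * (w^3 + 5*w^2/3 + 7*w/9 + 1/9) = w^5 - w^4/3 - 14*w^3/9 + 2*w^2/9 + 5*w/9 + 1/9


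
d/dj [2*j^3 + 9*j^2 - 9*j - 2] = 6*j^2 + 18*j - 9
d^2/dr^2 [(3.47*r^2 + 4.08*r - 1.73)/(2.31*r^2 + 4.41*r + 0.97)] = (-27.155898*r^3 - 102.040092*r^2 - 160.594434*r - 87.91379)/(12.326391*r^6 + 70.596603*r^5 + 150.303384*r^4 + 145.055043*r^3 + 63.114408*r^2 + 12.448107*r + 0.912673)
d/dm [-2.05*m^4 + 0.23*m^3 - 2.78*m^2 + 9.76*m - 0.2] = -8.2*m^3 + 0.69*m^2 - 5.56*m + 9.76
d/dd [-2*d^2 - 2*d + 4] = -4*d - 2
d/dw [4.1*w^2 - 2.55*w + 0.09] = 8.2*w - 2.55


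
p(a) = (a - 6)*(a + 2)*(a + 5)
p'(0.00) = -32.00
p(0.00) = -60.00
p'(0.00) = -32.00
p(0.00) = -60.00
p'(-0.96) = -31.16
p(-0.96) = -29.24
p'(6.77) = 119.04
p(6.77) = 79.48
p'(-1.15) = -30.33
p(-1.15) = -23.40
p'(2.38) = -10.25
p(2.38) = -117.01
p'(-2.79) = -14.23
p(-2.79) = 15.35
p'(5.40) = 66.28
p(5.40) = -46.18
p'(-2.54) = -17.73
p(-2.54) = 11.34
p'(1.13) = -25.91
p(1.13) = -93.44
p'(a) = (a - 6)*(a + 2) + (a - 6)*(a + 5) + (a + 2)*(a + 5)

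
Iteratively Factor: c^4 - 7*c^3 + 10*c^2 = (c)*(c^3 - 7*c^2 + 10*c) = c^2*(c^2 - 7*c + 10) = c^2*(c - 5)*(c - 2)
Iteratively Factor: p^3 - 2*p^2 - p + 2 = (p + 1)*(p^2 - 3*p + 2) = (p - 2)*(p + 1)*(p - 1)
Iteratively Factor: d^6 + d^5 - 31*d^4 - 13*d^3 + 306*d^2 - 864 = (d - 3)*(d^5 + 4*d^4 - 19*d^3 - 70*d^2 + 96*d + 288) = (d - 3)^2*(d^4 + 7*d^3 + 2*d^2 - 64*d - 96) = (d - 3)^3*(d^3 + 10*d^2 + 32*d + 32) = (d - 3)^3*(d + 4)*(d^2 + 6*d + 8) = (d - 3)^3*(d + 4)^2*(d + 2)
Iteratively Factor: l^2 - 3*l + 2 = (l - 1)*(l - 2)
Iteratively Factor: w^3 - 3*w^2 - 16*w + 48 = (w - 4)*(w^2 + w - 12) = (w - 4)*(w - 3)*(w + 4)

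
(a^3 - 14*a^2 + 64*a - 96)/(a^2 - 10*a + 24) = a - 4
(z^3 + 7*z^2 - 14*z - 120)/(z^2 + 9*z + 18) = (z^2 + z - 20)/(z + 3)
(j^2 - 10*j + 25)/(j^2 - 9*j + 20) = (j - 5)/(j - 4)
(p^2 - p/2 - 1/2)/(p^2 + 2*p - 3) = (p + 1/2)/(p + 3)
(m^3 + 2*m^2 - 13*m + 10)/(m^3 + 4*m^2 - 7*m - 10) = (m - 1)/(m + 1)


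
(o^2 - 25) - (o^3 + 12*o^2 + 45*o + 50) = -o^3 - 11*o^2 - 45*o - 75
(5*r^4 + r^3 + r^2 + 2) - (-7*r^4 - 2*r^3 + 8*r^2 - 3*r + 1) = 12*r^4 + 3*r^3 - 7*r^2 + 3*r + 1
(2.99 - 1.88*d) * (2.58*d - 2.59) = -4.8504*d^2 + 12.5834*d - 7.7441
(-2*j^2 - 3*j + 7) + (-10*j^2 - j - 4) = -12*j^2 - 4*j + 3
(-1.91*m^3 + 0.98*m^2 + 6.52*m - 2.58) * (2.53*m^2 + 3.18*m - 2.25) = -4.8323*m^5 - 3.5944*m^4 + 23.9095*m^3 + 12.0012*m^2 - 22.8744*m + 5.805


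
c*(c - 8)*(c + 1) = c^3 - 7*c^2 - 8*c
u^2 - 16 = (u - 4)*(u + 4)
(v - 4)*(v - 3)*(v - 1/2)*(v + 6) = v^4 - 3*v^3/2 - 59*v^2/2 + 87*v - 36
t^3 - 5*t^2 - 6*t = t*(t - 6)*(t + 1)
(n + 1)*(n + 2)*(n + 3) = n^3 + 6*n^2 + 11*n + 6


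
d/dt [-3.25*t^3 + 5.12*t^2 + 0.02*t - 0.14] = -9.75*t^2 + 10.24*t + 0.02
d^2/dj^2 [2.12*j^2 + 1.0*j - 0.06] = 4.24000000000000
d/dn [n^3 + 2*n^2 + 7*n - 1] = 3*n^2 + 4*n + 7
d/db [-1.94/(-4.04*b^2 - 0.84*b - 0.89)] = (-15.6752*b - 1.6296)/(4.04*b^2 + 0.84*b + 0.89)^2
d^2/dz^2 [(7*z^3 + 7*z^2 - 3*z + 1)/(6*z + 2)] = (63*z^3 + 63*z^2 + 21*z + 25)/(27*z^3 + 27*z^2 + 9*z + 1)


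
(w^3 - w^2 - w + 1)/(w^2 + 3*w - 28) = (w^3 - w^2 - w + 1)/(w^2 + 3*w - 28)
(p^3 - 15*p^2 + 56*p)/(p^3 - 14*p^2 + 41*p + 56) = p/(p + 1)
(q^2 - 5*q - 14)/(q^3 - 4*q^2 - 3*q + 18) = (q - 7)/(q^2 - 6*q + 9)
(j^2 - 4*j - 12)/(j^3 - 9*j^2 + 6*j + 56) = (j - 6)/(j^2 - 11*j + 28)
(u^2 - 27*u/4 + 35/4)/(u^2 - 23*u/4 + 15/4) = (4*u - 7)/(4*u - 3)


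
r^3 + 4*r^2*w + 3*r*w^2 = r*(r + w)*(r + 3*w)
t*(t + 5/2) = t^2 + 5*t/2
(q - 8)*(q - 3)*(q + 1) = q^3 - 10*q^2 + 13*q + 24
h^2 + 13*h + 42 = (h + 6)*(h + 7)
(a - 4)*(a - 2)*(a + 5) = a^3 - a^2 - 22*a + 40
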